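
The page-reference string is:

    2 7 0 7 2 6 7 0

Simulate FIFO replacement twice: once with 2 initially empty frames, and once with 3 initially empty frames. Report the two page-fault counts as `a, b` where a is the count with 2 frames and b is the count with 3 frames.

2 frames: F F F . F F F F → 7 faults.
3 frames: F F F . . F . . → 4 faults.
4 < 7: adding a frame reduced faults, as is typical.

7, 4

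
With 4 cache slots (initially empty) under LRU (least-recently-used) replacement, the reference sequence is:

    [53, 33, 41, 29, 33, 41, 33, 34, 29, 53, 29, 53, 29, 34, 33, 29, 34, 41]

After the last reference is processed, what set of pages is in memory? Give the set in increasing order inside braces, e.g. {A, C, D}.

53 → fault, frames {53}
33 → fault, frames {53,33}
41 → fault, frames {53,33,41}
29 → fault, frames {53,33,41,29}
33 → hit
41 → hit
33 → hit
34 → fault, evict 53, frames {29,41,33,34}
29 → hit
53 → fault, evict 41, frames {33,34,29,53}
29 → hit
53 → hit
29 → hit
34 → hit
33 → hit
29 → hit
34 → hit
41 → fault, evict 53, frames {33,29,34,41}

{29, 33, 34, 41}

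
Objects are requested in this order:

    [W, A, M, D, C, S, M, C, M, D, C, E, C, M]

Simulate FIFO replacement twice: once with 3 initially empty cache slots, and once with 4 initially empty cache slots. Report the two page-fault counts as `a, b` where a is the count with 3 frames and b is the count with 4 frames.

11, 8

3 frames: F F F F F F F . . F F F . F → 11 faults.
4 frames: F F F F F F . . . . . F . F → 8 faults.
8 < 11: adding a frame reduced faults, as is typical.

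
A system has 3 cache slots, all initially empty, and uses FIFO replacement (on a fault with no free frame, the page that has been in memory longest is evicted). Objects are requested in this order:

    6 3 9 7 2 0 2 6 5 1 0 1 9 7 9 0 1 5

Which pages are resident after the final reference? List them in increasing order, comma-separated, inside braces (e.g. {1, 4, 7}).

{1, 5, 7}

6: miss, frames {6}
3: miss, frames {6,3}
9: miss, frames {6,3,9}
7: miss, evict 6, frames {3,9,7}
2: miss, evict 3, frames {9,7,2}
0: miss, evict 9, frames {7,2,0}
2: hit
6: miss, evict 7, frames {2,0,6}
5: miss, evict 2, frames {0,6,5}
1: miss, evict 0, frames {6,5,1}
0: miss, evict 6, frames {5,1,0}
1: hit
9: miss, evict 5, frames {1,0,9}
7: miss, evict 1, frames {0,9,7}
9: hit
0: hit
1: miss, evict 0, frames {9,7,1}
5: miss, evict 9, frames {7,1,5}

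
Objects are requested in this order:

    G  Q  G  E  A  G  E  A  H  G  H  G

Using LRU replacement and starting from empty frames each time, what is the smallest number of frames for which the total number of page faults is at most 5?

4

f=1: 12 faults
f=2: 9 faults
f=3: 6 faults
f=4: 5 faults
f=5: 5 faults
Smallest f with faults ≤ 5 is 4.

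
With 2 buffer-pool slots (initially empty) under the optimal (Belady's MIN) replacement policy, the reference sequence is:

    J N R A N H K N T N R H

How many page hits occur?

3

J → fault, frames (J)
N → fault, frames (J N)
R → fault, evict J, frames (N R)
A → fault, evict R, frames (N A)
N → hit
H → fault, evict A, frames (N H)
K → fault, evict H, frames (N K)
N → hit
T → fault, evict K, frames (N T)
N → hit
R → fault, evict T, frames (N R)
H → fault, evict R, frames (N H)
Hits: 3.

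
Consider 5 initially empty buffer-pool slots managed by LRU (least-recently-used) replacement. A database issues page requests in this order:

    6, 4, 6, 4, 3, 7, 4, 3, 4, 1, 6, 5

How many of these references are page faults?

6

6 -> miss, frames (6)
4 -> miss, frames (6 4)
6 -> hit
4 -> hit
3 -> miss, frames (6 4 3)
7 -> miss, frames (6 4 3 7)
4 -> hit
3 -> hit
4 -> hit
1 -> miss, frames (6 7 3 4 1)
6 -> hit
5 -> miss, evict 7, frames (3 4 1 6 5)
Page faults: 6.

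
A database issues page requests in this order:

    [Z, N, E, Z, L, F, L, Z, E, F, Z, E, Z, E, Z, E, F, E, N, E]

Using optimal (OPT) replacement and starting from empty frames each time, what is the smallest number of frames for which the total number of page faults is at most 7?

f=1: 20 faults
f=2: 10 faults
f=3: 7 faults
f=4: 6 faults
f=5: 5 faults
Smallest f with faults ≤ 7 is 3.

3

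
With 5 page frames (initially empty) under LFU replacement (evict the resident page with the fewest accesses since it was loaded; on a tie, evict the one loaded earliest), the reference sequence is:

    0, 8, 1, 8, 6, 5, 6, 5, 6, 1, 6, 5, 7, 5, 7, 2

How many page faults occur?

7

0 -> miss, frames (0)
8 -> miss, frames (0 8)
1 -> miss, frames (0 8 1)
8 -> hit
6 -> miss, frames (0 8 1 6)
5 -> miss, frames (0 8 1 6 5)
6 -> hit
5 -> hit
6 -> hit
1 -> hit
6 -> hit
5 -> hit
7 -> miss, evict 0, frames (8 1 6 5 7)
5 -> hit
7 -> hit
2 -> miss, evict 8, frames (1 6 5 7 2)
Page faults: 7.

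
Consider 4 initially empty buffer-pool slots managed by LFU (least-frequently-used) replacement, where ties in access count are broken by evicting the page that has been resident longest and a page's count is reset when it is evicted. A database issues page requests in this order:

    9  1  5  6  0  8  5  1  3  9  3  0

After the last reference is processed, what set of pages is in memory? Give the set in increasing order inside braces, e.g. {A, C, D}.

9 → fault, frames [9]
1 → fault, frames [9, 1]
5 → fault, frames [9, 1, 5]
6 → fault, frames [9, 1, 5, 6]
0 → fault, evict 9, frames [1, 5, 6, 0]
8 → fault, evict 1, frames [5, 6, 0, 8]
5 → hit
1 → fault, evict 6, frames [5, 0, 8, 1]
3 → fault, evict 0, frames [5, 8, 1, 3]
9 → fault, evict 8, frames [5, 1, 3, 9]
3 → hit
0 → fault, evict 1, frames [5, 3, 9, 0]

{0, 3, 5, 9}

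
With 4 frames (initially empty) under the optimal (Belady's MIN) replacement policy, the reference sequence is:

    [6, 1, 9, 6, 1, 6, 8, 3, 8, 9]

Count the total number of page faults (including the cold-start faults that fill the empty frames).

5

6 → fault, frames [6]
1 → fault, frames [6, 1]
9 → fault, frames [6, 1, 9]
6 → hit
1 → hit
6 → hit
8 → fault, frames [6, 1, 9, 8]
3 → fault, evict 1, frames [6, 9, 8, 3]
8 → hit
9 → hit
Page faults: 5.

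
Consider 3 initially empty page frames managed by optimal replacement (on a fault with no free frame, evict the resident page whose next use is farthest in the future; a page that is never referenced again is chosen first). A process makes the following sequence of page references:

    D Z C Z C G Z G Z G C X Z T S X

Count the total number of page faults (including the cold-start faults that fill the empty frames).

D -> miss, frames {D}
Z -> miss, frames {D,Z}
C -> miss, frames {D,Z,C}
Z -> hit
C -> hit
G -> miss, evict D, frames {Z,C,G}
Z -> hit
G -> hit
Z -> hit
G -> hit
C -> hit
X -> miss, evict G, frames {Z,C,X}
Z -> hit
T -> miss, evict C, frames {Z,X,T}
S -> miss, evict T, frames {Z,X,S}
X -> hit
Page faults: 7.

7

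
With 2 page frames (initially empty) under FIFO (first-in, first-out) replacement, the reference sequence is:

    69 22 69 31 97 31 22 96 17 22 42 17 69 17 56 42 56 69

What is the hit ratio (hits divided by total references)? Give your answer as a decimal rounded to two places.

0.22

69: fault, frames [69]
22: fault, frames [69, 22]
69: hit
31: fault, evict 69, frames [22, 31]
97: fault, evict 22, frames [31, 97]
31: hit
22: fault, evict 31, frames [97, 22]
96: fault, evict 97, frames [22, 96]
17: fault, evict 22, frames [96, 17]
22: fault, evict 96, frames [17, 22]
42: fault, evict 17, frames [22, 42]
17: fault, evict 22, frames [42, 17]
69: fault, evict 42, frames [17, 69]
17: hit
56: fault, evict 17, frames [69, 56]
42: fault, evict 69, frames [56, 42]
56: hit
69: fault, evict 56, frames [42, 69]
Hits: 4 of 18 references → 4/18 = 0.2222.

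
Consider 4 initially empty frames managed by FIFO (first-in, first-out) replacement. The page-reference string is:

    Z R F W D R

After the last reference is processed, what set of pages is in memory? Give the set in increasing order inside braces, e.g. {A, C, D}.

Z -> fault, frames (Z)
R -> fault, frames (Z R)
F -> fault, frames (Z R F)
W -> fault, frames (Z R F W)
D -> fault, evict Z, frames (R F W D)
R -> hit

{D, F, R, W}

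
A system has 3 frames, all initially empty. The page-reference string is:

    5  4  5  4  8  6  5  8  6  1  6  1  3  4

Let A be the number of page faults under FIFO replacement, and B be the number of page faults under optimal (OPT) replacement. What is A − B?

Under FIFO: F F . . F F F . . F . . F F → 8 faults.
Under OPT: F F . . F F . . . F . . F F → 7 faults.
A − B = 8 − 7 = 1.

1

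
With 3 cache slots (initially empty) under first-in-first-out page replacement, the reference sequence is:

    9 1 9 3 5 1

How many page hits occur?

2

9 → fault, frames (9)
1 → fault, frames (9 1)
9 → hit
3 → fault, frames (9 1 3)
5 → fault, evict 9, frames (1 3 5)
1 → hit
Hits: 2.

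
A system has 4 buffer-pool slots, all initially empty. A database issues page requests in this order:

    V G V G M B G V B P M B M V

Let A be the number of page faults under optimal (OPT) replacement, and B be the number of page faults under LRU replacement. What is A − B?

-1

Under OPT: F F . . F F . . . F . . . . → 5 faults.
Under LRU: F F . . F F . . . F F . . . → 6 faults.
A − B = 5 − 6 = -1.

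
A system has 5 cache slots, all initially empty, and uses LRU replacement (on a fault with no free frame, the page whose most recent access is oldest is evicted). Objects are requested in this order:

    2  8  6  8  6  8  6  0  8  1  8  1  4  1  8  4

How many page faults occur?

6

2: fault, frames (2)
8: fault, frames (2 8)
6: fault, frames (2 8 6)
8: hit
6: hit
8: hit
6: hit
0: fault, frames (2 8 6 0)
8: hit
1: fault, frames (2 6 0 8 1)
8: hit
1: hit
4: fault, evict 2, frames (6 0 8 1 4)
1: hit
8: hit
4: hit
Page faults: 6.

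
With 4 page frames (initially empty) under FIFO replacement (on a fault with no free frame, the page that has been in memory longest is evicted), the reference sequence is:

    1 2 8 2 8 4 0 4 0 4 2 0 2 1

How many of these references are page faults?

6

1 -> fault, frames [1]
2 -> fault, frames [1, 2]
8 -> fault, frames [1, 2, 8]
2 -> hit
8 -> hit
4 -> fault, frames [1, 2, 8, 4]
0 -> fault, evict 1, frames [2, 8, 4, 0]
4 -> hit
0 -> hit
4 -> hit
2 -> hit
0 -> hit
2 -> hit
1 -> fault, evict 2, frames [8, 4, 0, 1]
Page faults: 6.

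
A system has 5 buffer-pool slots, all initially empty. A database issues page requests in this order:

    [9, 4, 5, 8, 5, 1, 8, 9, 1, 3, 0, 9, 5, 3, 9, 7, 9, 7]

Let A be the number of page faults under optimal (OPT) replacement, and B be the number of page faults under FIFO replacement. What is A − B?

Under OPT: F F F F . F . . . F F . . . . F . . → 8 faults.
Under FIFO: F F F F . F . . . F F F F . . F . . → 10 faults.
A − B = 8 − 10 = -2.

-2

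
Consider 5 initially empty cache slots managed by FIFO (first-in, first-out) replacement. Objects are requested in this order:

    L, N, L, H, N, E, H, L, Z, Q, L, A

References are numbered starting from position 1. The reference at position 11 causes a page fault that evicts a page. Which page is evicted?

N

pos 1: L → miss, frames (L)
pos 2: N → miss, frames (L N)
pos 3: L → hit
pos 4: H → miss, frames (L N H)
pos 5: N → hit
pos 6: E → miss, frames (L N H E)
pos 7: H → hit
pos 8: L → hit
pos 9: Z → miss, frames (L N H E Z)
pos 10: Q → miss, evict L, frames (N H E Z Q)
pos 11: L → miss, evict N, frames (H E Z Q L)
At position 11, page N is evicted.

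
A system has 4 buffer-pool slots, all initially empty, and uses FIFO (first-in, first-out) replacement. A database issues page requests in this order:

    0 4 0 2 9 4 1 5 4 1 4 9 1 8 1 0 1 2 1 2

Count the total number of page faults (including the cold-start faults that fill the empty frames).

11

0 -> miss, frames {0}
4 -> miss, frames {0,4}
0 -> hit
2 -> miss, frames {0,4,2}
9 -> miss, frames {0,4,2,9}
4 -> hit
1 -> miss, evict 0, frames {4,2,9,1}
5 -> miss, evict 4, frames {2,9,1,5}
4 -> miss, evict 2, frames {9,1,5,4}
1 -> hit
4 -> hit
9 -> hit
1 -> hit
8 -> miss, evict 9, frames {1,5,4,8}
1 -> hit
0 -> miss, evict 1, frames {5,4,8,0}
1 -> miss, evict 5, frames {4,8,0,1}
2 -> miss, evict 4, frames {8,0,1,2}
1 -> hit
2 -> hit
Page faults: 11.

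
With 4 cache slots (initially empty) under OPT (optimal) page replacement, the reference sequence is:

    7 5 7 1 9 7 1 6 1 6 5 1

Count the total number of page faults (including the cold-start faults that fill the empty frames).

7 -> fault, frames (7)
5 -> fault, frames (7 5)
7 -> hit
1 -> fault, frames (7 5 1)
9 -> fault, frames (7 5 1 9)
7 -> hit
1 -> hit
6 -> fault, evict 9, frames (7 5 1 6)
1 -> hit
6 -> hit
5 -> hit
1 -> hit
Page faults: 5.

5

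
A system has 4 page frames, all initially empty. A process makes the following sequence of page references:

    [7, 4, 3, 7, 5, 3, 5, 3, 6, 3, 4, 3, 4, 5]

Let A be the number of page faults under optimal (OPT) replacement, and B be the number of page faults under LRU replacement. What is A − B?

-1

Under OPT: F F F . F . . . F . . . . . → 5 faults.
Under LRU: F F F . F . . . F . F . . . → 6 faults.
A − B = 5 − 6 = -1.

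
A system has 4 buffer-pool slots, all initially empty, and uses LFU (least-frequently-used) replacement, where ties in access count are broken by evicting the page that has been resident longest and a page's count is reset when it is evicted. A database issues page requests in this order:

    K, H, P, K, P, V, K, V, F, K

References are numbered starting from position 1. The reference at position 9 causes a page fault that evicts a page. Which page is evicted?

pos 1: K -> miss, frames (K)
pos 2: H -> miss, frames (K H)
pos 3: P -> miss, frames (K H P)
pos 4: K -> hit
pos 5: P -> hit
pos 6: V -> miss, frames (K H P V)
pos 7: K -> hit
pos 8: V -> hit
pos 9: F -> miss, evict H, frames (K P V F)
At position 9, page H is evicted.

H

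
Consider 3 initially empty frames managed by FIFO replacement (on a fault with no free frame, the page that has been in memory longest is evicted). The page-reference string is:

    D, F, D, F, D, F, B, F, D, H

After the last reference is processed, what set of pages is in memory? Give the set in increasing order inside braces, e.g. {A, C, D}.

D -> fault, frames {D}
F -> fault, frames {D,F}
D -> hit
F -> hit
D -> hit
F -> hit
B -> fault, frames {D,F,B}
F -> hit
D -> hit
H -> fault, evict D, frames {F,B,H}

{B, F, H}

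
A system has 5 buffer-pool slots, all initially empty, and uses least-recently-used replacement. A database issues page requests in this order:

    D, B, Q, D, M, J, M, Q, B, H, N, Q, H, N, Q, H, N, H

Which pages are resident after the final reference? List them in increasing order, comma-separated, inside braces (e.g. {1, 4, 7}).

D -> miss, frames [D]
B -> miss, frames [D, B]
Q -> miss, frames [D, B, Q]
D -> hit
M -> miss, frames [B, Q, D, M]
J -> miss, frames [B, Q, D, M, J]
M -> hit
Q -> hit
B -> hit
H -> miss, evict D, frames [J, M, Q, B, H]
N -> miss, evict J, frames [M, Q, B, H, N]
Q -> hit
H -> hit
N -> hit
Q -> hit
H -> hit
N -> hit
H -> hit

{B, H, M, N, Q}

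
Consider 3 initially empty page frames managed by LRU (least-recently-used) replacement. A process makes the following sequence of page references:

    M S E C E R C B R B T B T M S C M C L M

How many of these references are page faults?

11

M: miss, frames (M)
S: miss, frames (M S)
E: miss, frames (M S E)
C: miss, evict M, frames (S E C)
E: hit
R: miss, evict S, frames (C E R)
C: hit
B: miss, evict E, frames (R C B)
R: hit
B: hit
T: miss, evict C, frames (R B T)
B: hit
T: hit
M: miss, evict R, frames (B T M)
S: miss, evict B, frames (T M S)
C: miss, evict T, frames (M S C)
M: hit
C: hit
L: miss, evict S, frames (M C L)
M: hit
Page faults: 11.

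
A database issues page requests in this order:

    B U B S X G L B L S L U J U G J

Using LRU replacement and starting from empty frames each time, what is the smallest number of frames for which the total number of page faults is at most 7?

6

f=1: 16 faults
f=2: 12 faults
f=3: 11 faults
f=4: 11 faults
f=5: 9 faults
f=6: 7 faults
f=7: 7 faults
Smallest f with faults ≤ 7 is 6.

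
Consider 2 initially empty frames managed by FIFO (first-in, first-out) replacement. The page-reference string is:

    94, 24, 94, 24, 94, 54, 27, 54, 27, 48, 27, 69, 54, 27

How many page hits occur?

94 -> miss, frames (94)
24 -> miss, frames (94 24)
94 -> hit
24 -> hit
94 -> hit
54 -> miss, evict 94, frames (24 54)
27 -> miss, evict 24, frames (54 27)
54 -> hit
27 -> hit
48 -> miss, evict 54, frames (27 48)
27 -> hit
69 -> miss, evict 27, frames (48 69)
54 -> miss, evict 48, frames (69 54)
27 -> miss, evict 69, frames (54 27)
Hits: 6.

6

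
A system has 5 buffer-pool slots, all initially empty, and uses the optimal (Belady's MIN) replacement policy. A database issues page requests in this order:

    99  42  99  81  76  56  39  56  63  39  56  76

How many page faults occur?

7

99 -> miss, frames {99}
42 -> miss, frames {99,42}
99 -> hit
81 -> miss, frames {99,42,81}
76 -> miss, frames {99,42,81,76}
56 -> miss, frames {99,42,81,76,56}
39 -> miss, evict 81, frames {99,42,76,56,39}
56 -> hit
63 -> miss, evict 42, frames {99,76,56,39,63}
39 -> hit
56 -> hit
76 -> hit
Page faults: 7.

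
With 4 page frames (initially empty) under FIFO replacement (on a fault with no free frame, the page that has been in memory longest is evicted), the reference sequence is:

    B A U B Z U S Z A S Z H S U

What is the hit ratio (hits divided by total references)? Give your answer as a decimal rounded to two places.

B -> miss, frames [B]
A -> miss, frames [B, A]
U -> miss, frames [B, A, U]
B -> hit
Z -> miss, frames [B, A, U, Z]
U -> hit
S -> miss, evict B, frames [A, U, Z, S]
Z -> hit
A -> hit
S -> hit
Z -> hit
H -> miss, evict A, frames [U, Z, S, H]
S -> hit
U -> hit
Hits: 8 of 14 references → 8/14 = 0.5714.

0.57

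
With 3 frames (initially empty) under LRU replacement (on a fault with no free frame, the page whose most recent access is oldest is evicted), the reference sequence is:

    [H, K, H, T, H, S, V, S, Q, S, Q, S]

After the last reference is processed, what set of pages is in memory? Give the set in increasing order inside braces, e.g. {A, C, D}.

{Q, S, V}

H -> miss, frames (H)
K -> miss, frames (H K)
H -> hit
T -> miss, frames (K H T)
H -> hit
S -> miss, evict K, frames (T H S)
V -> miss, evict T, frames (H S V)
S -> hit
Q -> miss, evict H, frames (V S Q)
S -> hit
Q -> hit
S -> hit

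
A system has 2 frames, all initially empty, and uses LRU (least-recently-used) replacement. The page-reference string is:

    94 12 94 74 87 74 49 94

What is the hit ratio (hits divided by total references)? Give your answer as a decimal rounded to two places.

94: miss, frames (94)
12: miss, frames (94 12)
94: hit
74: miss, evict 12, frames (94 74)
87: miss, evict 94, frames (74 87)
74: hit
49: miss, evict 87, frames (74 49)
94: miss, evict 74, frames (49 94)
Hits: 2 of 8 references → 2/8 = 0.2500.

0.25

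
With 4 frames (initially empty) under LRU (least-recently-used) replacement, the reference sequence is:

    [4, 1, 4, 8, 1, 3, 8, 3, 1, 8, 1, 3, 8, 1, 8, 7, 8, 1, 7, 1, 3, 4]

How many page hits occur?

4: miss, frames [4]
1: miss, frames [4, 1]
4: hit
8: miss, frames [1, 4, 8]
1: hit
3: miss, frames [4, 8, 1, 3]
8: hit
3: hit
1: hit
8: hit
1: hit
3: hit
8: hit
1: hit
8: hit
7: miss, evict 4, frames [3, 1, 8, 7]
8: hit
1: hit
7: hit
1: hit
3: hit
4: miss, evict 8, frames [7, 1, 3, 4]
Hits: 16.

16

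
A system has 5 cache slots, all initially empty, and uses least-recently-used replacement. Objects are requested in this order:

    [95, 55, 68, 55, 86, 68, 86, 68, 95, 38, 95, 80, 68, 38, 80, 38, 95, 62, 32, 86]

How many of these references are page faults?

9

95: fault, frames (95)
55: fault, frames (95 55)
68: fault, frames (95 55 68)
55: hit
86: fault, frames (95 68 55 86)
68: hit
86: hit
68: hit
95: hit
38: fault, frames (55 86 68 95 38)
95: hit
80: fault, evict 55, frames (86 68 38 95 80)
68: hit
38: hit
80: hit
38: hit
95: hit
62: fault, evict 86, frames (68 80 38 95 62)
32: fault, evict 68, frames (80 38 95 62 32)
86: fault, evict 80, frames (38 95 62 32 86)
Page faults: 9.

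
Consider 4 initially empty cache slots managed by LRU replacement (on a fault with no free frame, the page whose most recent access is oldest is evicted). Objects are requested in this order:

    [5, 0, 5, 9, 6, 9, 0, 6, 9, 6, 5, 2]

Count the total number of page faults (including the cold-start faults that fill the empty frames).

5: fault, frames [5]
0: fault, frames [5, 0]
5: hit
9: fault, frames [0, 5, 9]
6: fault, frames [0, 5, 9, 6]
9: hit
0: hit
6: hit
9: hit
6: hit
5: hit
2: fault, evict 0, frames [9, 6, 5, 2]
Page faults: 5.

5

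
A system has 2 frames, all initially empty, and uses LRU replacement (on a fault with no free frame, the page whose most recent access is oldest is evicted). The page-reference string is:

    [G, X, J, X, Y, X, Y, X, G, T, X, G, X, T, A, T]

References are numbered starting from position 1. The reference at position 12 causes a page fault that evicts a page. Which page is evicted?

pos 1: G: miss, frames {G}
pos 2: X: miss, frames {G,X}
pos 3: J: miss, evict G, frames {X,J}
pos 4: X: hit
pos 5: Y: miss, evict J, frames {X,Y}
pos 6: X: hit
pos 7: Y: hit
pos 8: X: hit
pos 9: G: miss, evict Y, frames {X,G}
pos 10: T: miss, evict X, frames {G,T}
pos 11: X: miss, evict G, frames {T,X}
pos 12: G: miss, evict T, frames {X,G}
At position 12, page T is evicted.

T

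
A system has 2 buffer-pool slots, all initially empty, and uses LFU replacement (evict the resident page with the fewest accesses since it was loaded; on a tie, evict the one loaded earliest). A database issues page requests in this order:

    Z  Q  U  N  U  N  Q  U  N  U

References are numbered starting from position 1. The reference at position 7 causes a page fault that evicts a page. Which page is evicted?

pos 1: Z -> fault, frames {Z}
pos 2: Q -> fault, frames {Z,Q}
pos 3: U -> fault, evict Z, frames {Q,U}
pos 4: N -> fault, evict Q, frames {U,N}
pos 5: U -> hit
pos 6: N -> hit
pos 7: Q -> fault, evict U, frames {N,Q}
At position 7, page U is evicted.

U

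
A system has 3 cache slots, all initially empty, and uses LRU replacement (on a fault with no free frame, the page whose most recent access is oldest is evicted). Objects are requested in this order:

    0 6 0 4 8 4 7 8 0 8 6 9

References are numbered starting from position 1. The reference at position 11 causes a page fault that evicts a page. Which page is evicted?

pos 1: 0 → miss, frames {0}
pos 2: 6 → miss, frames {0,6}
pos 3: 0 → hit
pos 4: 4 → miss, frames {6,0,4}
pos 5: 8 → miss, evict 6, frames {0,4,8}
pos 6: 4 → hit
pos 7: 7 → miss, evict 0, frames {8,4,7}
pos 8: 8 → hit
pos 9: 0 → miss, evict 4, frames {7,8,0}
pos 10: 8 → hit
pos 11: 6 → miss, evict 7, frames {0,8,6}
At position 11, page 7 is evicted.

7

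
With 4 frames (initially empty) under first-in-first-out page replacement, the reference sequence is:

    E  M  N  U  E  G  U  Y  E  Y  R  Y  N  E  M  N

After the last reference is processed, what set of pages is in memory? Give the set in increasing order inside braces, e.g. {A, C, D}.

E: fault, frames [E]
M: fault, frames [E, M]
N: fault, frames [E, M, N]
U: fault, frames [E, M, N, U]
E: hit
G: fault, evict E, frames [M, N, U, G]
U: hit
Y: fault, evict M, frames [N, U, G, Y]
E: fault, evict N, frames [U, G, Y, E]
Y: hit
R: fault, evict U, frames [G, Y, E, R]
Y: hit
N: fault, evict G, frames [Y, E, R, N]
E: hit
M: fault, evict Y, frames [E, R, N, M]
N: hit

{E, M, N, R}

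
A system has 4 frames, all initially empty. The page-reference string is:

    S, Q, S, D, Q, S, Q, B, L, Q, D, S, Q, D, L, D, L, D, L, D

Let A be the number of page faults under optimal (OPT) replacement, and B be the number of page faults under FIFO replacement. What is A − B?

Under OPT: F F . F . . . F F . . . . . . . . . . . → 5 faults.
Under FIFO: F F . F . . . F F . . F F F . . . . . . → 8 faults.
A − B = 5 − 8 = -3.

-3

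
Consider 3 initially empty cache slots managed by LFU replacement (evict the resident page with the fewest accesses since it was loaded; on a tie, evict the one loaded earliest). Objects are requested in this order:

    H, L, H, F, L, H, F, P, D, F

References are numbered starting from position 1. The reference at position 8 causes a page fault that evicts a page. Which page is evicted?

pos 1: H: miss, frames [H]
pos 2: L: miss, frames [H, L]
pos 3: H: hit
pos 4: F: miss, frames [H, L, F]
pos 5: L: hit
pos 6: H: hit
pos 7: F: hit
pos 8: P: miss, evict L, frames [H, F, P]
At position 8, page L is evicted.

L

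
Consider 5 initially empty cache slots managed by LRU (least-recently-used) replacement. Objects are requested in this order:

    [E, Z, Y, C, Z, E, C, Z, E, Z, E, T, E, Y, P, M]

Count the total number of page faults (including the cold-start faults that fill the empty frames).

E: miss, frames {E}
Z: miss, frames {E,Z}
Y: miss, frames {E,Z,Y}
C: miss, frames {E,Z,Y,C}
Z: hit
E: hit
C: hit
Z: hit
E: hit
Z: hit
E: hit
T: miss, frames {Y,C,Z,E,T}
E: hit
Y: hit
P: miss, evict C, frames {Z,T,E,Y,P}
M: miss, evict Z, frames {T,E,Y,P,M}
Page faults: 7.

7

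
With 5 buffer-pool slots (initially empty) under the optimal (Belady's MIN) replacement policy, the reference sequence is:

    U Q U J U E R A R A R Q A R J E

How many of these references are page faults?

U → miss, frames [U]
Q → miss, frames [U, Q]
U → hit
J → miss, frames [U, Q, J]
U → hit
E → miss, frames [U, Q, J, E]
R → miss, frames [U, Q, J, E, R]
A → miss, evict U, frames [Q, J, E, R, A]
R → hit
A → hit
R → hit
Q → hit
A → hit
R → hit
J → hit
E → hit
Page faults: 6.

6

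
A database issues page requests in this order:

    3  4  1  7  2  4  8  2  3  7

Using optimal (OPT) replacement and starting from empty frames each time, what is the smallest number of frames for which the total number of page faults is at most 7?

3

f=1: 10 faults
f=2: 8 faults
f=3: 7 faults
f=4: 6 faults
f=5: 6 faults
f=6: 6 faults
Smallest f with faults ≤ 7 is 3.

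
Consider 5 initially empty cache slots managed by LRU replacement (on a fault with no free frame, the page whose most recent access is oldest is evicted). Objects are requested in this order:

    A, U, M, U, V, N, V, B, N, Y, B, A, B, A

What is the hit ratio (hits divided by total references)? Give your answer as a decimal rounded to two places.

A: fault, frames (A)
U: fault, frames (A U)
M: fault, frames (A U M)
U: hit
V: fault, frames (A M U V)
N: fault, frames (A M U V N)
V: hit
B: fault, evict A, frames (M U N V B)
N: hit
Y: fault, evict M, frames (U V B N Y)
B: hit
A: fault, evict U, frames (V N Y B A)
B: hit
A: hit
Hits: 6 of 14 references → 6/14 = 0.4286.

0.43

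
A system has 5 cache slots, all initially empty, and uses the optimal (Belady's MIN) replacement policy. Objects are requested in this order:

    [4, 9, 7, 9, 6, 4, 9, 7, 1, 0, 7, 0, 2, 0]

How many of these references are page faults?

4 → miss, frames (4)
9 → miss, frames (4 9)
7 → miss, frames (4 9 7)
9 → hit
6 → miss, frames (4 9 7 6)
4 → hit
9 → hit
7 → hit
1 → miss, frames (4 9 7 6 1)
0 → miss, evict 1, frames (4 9 7 6 0)
7 → hit
0 → hit
2 → miss, evict 6, frames (4 9 7 0 2)
0 → hit
Page faults: 7.

7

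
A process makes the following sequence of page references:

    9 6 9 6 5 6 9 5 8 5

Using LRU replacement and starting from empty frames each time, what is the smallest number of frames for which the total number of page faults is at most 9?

f=1: 10 faults
f=2: 6 faults
f=3: 4 faults
f=4: 4 faults
Smallest f with faults ≤ 9 is 2.

2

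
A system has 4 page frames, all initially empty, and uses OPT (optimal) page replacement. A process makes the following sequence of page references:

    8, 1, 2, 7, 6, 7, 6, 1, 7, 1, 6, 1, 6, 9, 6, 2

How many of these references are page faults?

8: fault, frames {8}
1: fault, frames {8,1}
2: fault, frames {8,1,2}
7: fault, frames {8,1,2,7}
6: fault, evict 8, frames {1,2,7,6}
7: hit
6: hit
1: hit
7: hit
1: hit
6: hit
1: hit
6: hit
9: fault, evict 7, frames {1,2,6,9}
6: hit
2: hit
Page faults: 6.

6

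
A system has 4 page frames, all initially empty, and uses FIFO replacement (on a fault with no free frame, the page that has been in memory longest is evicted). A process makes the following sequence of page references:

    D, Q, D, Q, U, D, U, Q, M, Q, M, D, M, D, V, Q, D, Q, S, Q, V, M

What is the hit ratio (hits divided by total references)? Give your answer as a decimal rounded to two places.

D -> miss, frames {D}
Q -> miss, frames {D,Q}
D -> hit
Q -> hit
U -> miss, frames {D,Q,U}
D -> hit
U -> hit
Q -> hit
M -> miss, frames {D,Q,U,M}
Q -> hit
M -> hit
D -> hit
M -> hit
D -> hit
V -> miss, evict D, frames {Q,U,M,V}
Q -> hit
D -> miss, evict Q, frames {U,M,V,D}
Q -> miss, evict U, frames {M,V,D,Q}
S -> miss, evict M, frames {V,D,Q,S}
Q -> hit
V -> hit
M -> miss, evict V, frames {D,Q,S,M}
Hits: 13 of 22 references → 13/22 = 0.5909.

0.59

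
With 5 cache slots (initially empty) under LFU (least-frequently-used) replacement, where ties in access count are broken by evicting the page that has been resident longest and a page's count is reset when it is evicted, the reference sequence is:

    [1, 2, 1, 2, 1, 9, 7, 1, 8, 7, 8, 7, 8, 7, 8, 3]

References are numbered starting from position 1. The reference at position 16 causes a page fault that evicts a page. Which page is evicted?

pos 1: 1 → miss, frames {1}
pos 2: 2 → miss, frames {1,2}
pos 3: 1 → hit
pos 4: 2 → hit
pos 5: 1 → hit
pos 6: 9 → miss, frames {1,2,9}
pos 7: 7 → miss, frames {1,2,9,7}
pos 8: 1 → hit
pos 9: 8 → miss, frames {1,2,9,7,8}
pos 10: 7 → hit
pos 11: 8 → hit
pos 12: 7 → hit
pos 13: 8 → hit
pos 14: 7 → hit
pos 15: 8 → hit
pos 16: 3 → miss, evict 9, frames {1,2,7,8,3}
At position 16, page 9 is evicted.

9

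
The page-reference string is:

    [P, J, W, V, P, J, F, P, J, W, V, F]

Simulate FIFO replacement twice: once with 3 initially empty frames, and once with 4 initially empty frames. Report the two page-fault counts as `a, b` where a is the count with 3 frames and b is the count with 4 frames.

9, 10

3 frames: F F F F F F F . . F F . → 9 faults.
4 frames: F F F F . . F F F F F F → 10 faults.
10 > 9: adding a frame increased faults — Belady's anomaly.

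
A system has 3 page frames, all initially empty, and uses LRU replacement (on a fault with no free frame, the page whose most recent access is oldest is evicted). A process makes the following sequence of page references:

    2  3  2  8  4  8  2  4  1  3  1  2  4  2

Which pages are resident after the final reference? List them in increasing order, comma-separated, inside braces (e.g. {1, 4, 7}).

{1, 2, 4}

2 → fault, frames (2)
3 → fault, frames (2 3)
2 → hit
8 → fault, frames (3 2 8)
4 → fault, evict 3, frames (2 8 4)
8 → hit
2 → hit
4 → hit
1 → fault, evict 8, frames (2 4 1)
3 → fault, evict 2, frames (4 1 3)
1 → hit
2 → fault, evict 4, frames (3 1 2)
4 → fault, evict 3, frames (1 2 4)
2 → hit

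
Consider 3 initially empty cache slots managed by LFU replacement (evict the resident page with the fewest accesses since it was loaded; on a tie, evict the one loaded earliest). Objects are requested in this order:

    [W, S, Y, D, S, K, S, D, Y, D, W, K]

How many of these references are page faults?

W: miss, frames {W}
S: miss, frames {W,S}
Y: miss, frames {W,S,Y}
D: miss, evict W, frames {S,Y,D}
S: hit
K: miss, evict Y, frames {S,D,K}
S: hit
D: hit
Y: miss, evict K, frames {S,D,Y}
D: hit
W: miss, evict Y, frames {S,D,W}
K: miss, evict W, frames {S,D,K}
Page faults: 8.

8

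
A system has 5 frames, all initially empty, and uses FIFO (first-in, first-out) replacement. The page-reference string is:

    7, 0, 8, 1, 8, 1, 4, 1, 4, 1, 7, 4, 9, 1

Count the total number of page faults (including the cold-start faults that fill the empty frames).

7 → fault, frames [7]
0 → fault, frames [7, 0]
8 → fault, frames [7, 0, 8]
1 → fault, frames [7, 0, 8, 1]
8 → hit
1 → hit
4 → fault, frames [7, 0, 8, 1, 4]
1 → hit
4 → hit
1 → hit
7 → hit
4 → hit
9 → fault, evict 7, frames [0, 8, 1, 4, 9]
1 → hit
Page faults: 6.

6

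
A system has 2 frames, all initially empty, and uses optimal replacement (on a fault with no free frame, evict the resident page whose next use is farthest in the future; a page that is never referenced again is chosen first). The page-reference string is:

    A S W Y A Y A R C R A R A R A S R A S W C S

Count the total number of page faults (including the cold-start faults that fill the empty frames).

A -> miss, frames {A}
S -> miss, frames {A,S}
W -> miss, evict S, frames {A,W}
Y -> miss, evict W, frames {A,Y}
A -> hit
Y -> hit
A -> hit
R -> miss, evict Y, frames {A,R}
C -> miss, evict A, frames {R,C}
R -> hit
A -> miss, evict C, frames {R,A}
R -> hit
A -> hit
R -> hit
A -> hit
S -> miss, evict A, frames {R,S}
R -> hit
A -> miss, evict R, frames {S,A}
S -> hit
W -> miss, evict A, frames {S,W}
C -> miss, evict W, frames {S,C}
S -> hit
Page faults: 11.

11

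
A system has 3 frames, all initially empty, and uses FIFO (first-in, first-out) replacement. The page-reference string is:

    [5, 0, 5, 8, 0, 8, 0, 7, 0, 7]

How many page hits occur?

5 → fault, frames [5]
0 → fault, frames [5, 0]
5 → hit
8 → fault, frames [5, 0, 8]
0 → hit
8 → hit
0 → hit
7 → fault, evict 5, frames [0, 8, 7]
0 → hit
7 → hit
Hits: 6.

6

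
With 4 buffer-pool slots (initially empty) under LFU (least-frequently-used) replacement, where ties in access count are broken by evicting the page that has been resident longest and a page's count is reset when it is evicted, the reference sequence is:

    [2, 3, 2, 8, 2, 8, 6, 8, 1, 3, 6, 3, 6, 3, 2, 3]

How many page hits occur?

9

2: fault, frames (2)
3: fault, frames (2 3)
2: hit
8: fault, frames (2 3 8)
2: hit
8: hit
6: fault, frames (2 3 8 6)
8: hit
1: fault, evict 3, frames (2 8 6 1)
3: fault, evict 6, frames (2 8 1 3)
6: fault, evict 1, frames (2 8 3 6)
3: hit
6: hit
3: hit
2: hit
3: hit
Hits: 9.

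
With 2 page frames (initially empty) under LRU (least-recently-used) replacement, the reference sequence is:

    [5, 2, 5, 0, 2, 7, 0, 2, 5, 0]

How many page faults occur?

5 → miss, frames [5]
2 → miss, frames [5, 2]
5 → hit
0 → miss, evict 2, frames [5, 0]
2 → miss, evict 5, frames [0, 2]
7 → miss, evict 0, frames [2, 7]
0 → miss, evict 2, frames [7, 0]
2 → miss, evict 7, frames [0, 2]
5 → miss, evict 0, frames [2, 5]
0 → miss, evict 2, frames [5, 0]
Page faults: 9.

9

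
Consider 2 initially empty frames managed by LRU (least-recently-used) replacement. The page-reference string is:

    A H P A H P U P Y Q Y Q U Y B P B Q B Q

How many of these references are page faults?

A: miss, frames [A]
H: miss, frames [A, H]
P: miss, evict A, frames [H, P]
A: miss, evict H, frames [P, A]
H: miss, evict P, frames [A, H]
P: miss, evict A, frames [H, P]
U: miss, evict H, frames [P, U]
P: hit
Y: miss, evict U, frames [P, Y]
Q: miss, evict P, frames [Y, Q]
Y: hit
Q: hit
U: miss, evict Y, frames [Q, U]
Y: miss, evict Q, frames [U, Y]
B: miss, evict U, frames [Y, B]
P: miss, evict Y, frames [B, P]
B: hit
Q: miss, evict P, frames [B, Q]
B: hit
Q: hit
Page faults: 14.

14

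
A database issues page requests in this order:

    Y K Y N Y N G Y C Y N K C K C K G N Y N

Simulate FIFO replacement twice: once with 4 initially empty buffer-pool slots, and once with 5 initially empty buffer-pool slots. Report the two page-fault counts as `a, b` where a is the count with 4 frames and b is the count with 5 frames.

8, 5

4 frames: F F . F . . F . F F . F . . . . . F . . → 8 faults.
5 frames: F F . F . . F . F . . . . . . . . . . . → 5 faults.
5 < 8: adding a frame reduced faults, as is typical.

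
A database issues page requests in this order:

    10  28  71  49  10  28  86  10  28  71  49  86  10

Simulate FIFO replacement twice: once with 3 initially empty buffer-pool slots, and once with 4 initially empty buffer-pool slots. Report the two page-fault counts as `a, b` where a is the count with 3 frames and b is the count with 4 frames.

3 frames: F F F F F F F . . F F . F → 10 faults.
4 frames: F F F F . . F F F F F F F → 11 faults.
11 > 10: adding a frame increased faults — Belady's anomaly.

10, 11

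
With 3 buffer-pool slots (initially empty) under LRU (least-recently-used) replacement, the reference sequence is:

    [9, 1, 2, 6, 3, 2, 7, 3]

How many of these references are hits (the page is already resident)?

2

9 → miss, frames {9}
1 → miss, frames {9,1}
2 → miss, frames {9,1,2}
6 → miss, evict 9, frames {1,2,6}
3 → miss, evict 1, frames {2,6,3}
2 → hit
7 → miss, evict 6, frames {3,2,7}
3 → hit
Hits: 2.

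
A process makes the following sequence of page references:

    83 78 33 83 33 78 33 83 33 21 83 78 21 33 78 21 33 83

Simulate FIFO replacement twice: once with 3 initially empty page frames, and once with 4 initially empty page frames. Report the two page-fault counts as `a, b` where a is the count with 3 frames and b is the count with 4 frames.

3 frames: F F F . . . . . . F F F . F . F . F → 9 faults.
4 frames: F F F . . . . . . F . . . . . . . . → 4 faults.
4 < 9: adding a frame reduced faults, as is typical.

9, 4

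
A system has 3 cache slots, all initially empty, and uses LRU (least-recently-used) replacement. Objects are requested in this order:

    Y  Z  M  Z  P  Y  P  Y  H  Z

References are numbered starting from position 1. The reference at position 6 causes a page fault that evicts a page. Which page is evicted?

pos 1: Y: miss, frames (Y)
pos 2: Z: miss, frames (Y Z)
pos 3: M: miss, frames (Y Z M)
pos 4: Z: hit
pos 5: P: miss, evict Y, frames (M Z P)
pos 6: Y: miss, evict M, frames (Z P Y)
At position 6, page M is evicted.

M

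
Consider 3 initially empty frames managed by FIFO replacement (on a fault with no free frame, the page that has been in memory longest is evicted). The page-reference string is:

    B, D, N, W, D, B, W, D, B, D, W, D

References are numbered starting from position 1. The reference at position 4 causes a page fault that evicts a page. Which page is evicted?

B

pos 1: B: miss, frames [B]
pos 2: D: miss, frames [B, D]
pos 3: N: miss, frames [B, D, N]
pos 4: W: miss, evict B, frames [D, N, W]
At position 4, page B is evicted.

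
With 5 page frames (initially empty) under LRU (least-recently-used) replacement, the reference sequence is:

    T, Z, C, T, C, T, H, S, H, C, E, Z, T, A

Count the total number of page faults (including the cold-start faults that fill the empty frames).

T -> miss, frames {T}
Z -> miss, frames {T,Z}
C -> miss, frames {T,Z,C}
T -> hit
C -> hit
T -> hit
H -> miss, frames {Z,C,T,H}
S -> miss, frames {Z,C,T,H,S}
H -> hit
C -> hit
E -> miss, evict Z, frames {T,S,H,C,E}
Z -> miss, evict T, frames {S,H,C,E,Z}
T -> miss, evict S, frames {H,C,E,Z,T}
A -> miss, evict H, frames {C,E,Z,T,A}
Page faults: 9.

9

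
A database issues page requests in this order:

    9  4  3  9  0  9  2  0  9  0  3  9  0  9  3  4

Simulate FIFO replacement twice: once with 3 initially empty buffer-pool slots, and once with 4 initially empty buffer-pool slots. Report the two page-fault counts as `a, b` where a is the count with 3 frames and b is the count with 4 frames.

10, 7

3 frames: F F F . F F F . . . F . F F . F → 10 faults.
4 frames: F F F . F . F . F . . . . . . F → 7 faults.
7 < 10: adding a frame reduced faults, as is typical.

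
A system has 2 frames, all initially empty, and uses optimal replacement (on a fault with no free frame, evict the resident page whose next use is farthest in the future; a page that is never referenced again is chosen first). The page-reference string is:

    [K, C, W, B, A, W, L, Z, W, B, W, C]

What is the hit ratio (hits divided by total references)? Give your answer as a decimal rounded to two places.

0.25

K: fault, frames [K]
C: fault, frames [K, C]
W: fault, evict K, frames [C, W]
B: fault, evict C, frames [W, B]
A: fault, evict B, frames [W, A]
W: hit
L: fault, evict A, frames [W, L]
Z: fault, evict L, frames [W, Z]
W: hit
B: fault, evict Z, frames [W, B]
W: hit
C: fault, evict B, frames [W, C]
Hits: 3 of 12 references → 3/12 = 0.2500.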